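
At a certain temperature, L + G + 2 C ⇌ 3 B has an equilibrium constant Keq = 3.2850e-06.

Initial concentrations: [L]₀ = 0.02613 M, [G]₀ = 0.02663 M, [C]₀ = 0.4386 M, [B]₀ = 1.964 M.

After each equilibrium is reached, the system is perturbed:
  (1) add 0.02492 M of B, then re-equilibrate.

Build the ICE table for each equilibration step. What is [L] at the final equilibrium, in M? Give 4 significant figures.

[L]_eq = 0.6835 M

Q₀ = 5.6595e+04 vs Keq = 3.2850e-06 ⇒ Q>K, reverse
Step 1:
                    L           G           C           B
  I           0.02613     0.02663      0.4386       1.964
  C            0.6492      0.6492       1.298      -1.947
  E            0.6753      0.6758       1.737     0.01654
  solve Keq expr → x = -0.6492; check Q = 3.2850e-06
Then add 0.02492 M of B.
Step 2:
                    L           G           C           B
  I            0.6753      0.6758       1.737     0.04146
  C          0.008227    0.008227     0.01645    -0.02468
  E            0.6835       0.684       1.753     0.01678
  solve Keq expr → x = -0.008227; check Q = 3.2850e-06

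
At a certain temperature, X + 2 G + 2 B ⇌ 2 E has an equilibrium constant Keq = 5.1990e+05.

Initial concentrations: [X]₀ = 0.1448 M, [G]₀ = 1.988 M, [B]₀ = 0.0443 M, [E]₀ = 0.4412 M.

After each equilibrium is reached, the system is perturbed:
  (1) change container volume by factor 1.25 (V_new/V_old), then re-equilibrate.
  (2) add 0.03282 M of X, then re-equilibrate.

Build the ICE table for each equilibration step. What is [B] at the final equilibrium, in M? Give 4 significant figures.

Q₀ = 173.3 vs Keq = 5.1990e+05 ⇒ Q<K, forward
Step 1:
                  X         G         B         E
  init       0.1448     1.988    0.0443    0.4412
  Δ        -0.02166  -0.04332  -0.04332   0.04332
  eq         0.1231     1.945 9.8468e-04    0.4845
  solve Keq expr → x = 0.02166; check Q = 5.1990e+05
Then change container volume by factor 1.25 (V_new/V_old).
Step 2:
                  X         G         B         E
  init      0.09851     1.556 7.8774e-04    0.3876
  Δ       1.5560e-04 3.1119e-04 3.1119e-04 -3.1119e-04
  eq        0.09867     1.556  0.001099    0.3873
  solve Keq expr → x = -1.5560e-04; check Q = 5.1990e+05
Then add 0.03282 M of X.
Step 3:
                  X         G         B         E
  init       0.1315     1.556  0.001099    0.3873
  Δ       -7.3131e-05 -1.4626e-04 -1.4626e-04 1.4626e-04
  eq         0.1314     1.556 9.5267e-04    0.3874
  solve Keq expr → x = 7.3131e-05; check Q = 5.1990e+05

[B]_eq = 9.5267e-04 M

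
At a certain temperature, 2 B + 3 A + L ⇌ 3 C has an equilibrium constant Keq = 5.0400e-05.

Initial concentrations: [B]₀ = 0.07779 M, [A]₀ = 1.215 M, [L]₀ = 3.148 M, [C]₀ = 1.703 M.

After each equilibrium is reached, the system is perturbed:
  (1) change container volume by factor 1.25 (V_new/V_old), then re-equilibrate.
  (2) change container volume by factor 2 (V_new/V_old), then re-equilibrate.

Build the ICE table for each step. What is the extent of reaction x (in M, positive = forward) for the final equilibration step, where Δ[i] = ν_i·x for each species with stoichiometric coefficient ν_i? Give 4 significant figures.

Q₀ = 144.6 vs Keq = 5.0400e-05 ⇒ Q>K, reverse
Step 1:
                   B          A          L          C
  I          0.07779      1.215      3.148      1.703
  C            1.024      1.536      0.512     -1.536
  E            1.102      2.751       3.66      0.167
  solve Keq expr → x = -0.512; check Q = 5.0400e-05
Then change container volume by factor 1.25 (V_new/V_old).
Step 2:
                   B          A          L          C
  I           0.8814      2.201      2.928     0.1336
  C           0.0161    0.02414   0.008048   -0.02414
  E           0.8975      2.225      2.936     0.1095
  solve Keq expr → x = -0.008048; check Q = 5.0400e-05
Then change container volume by factor 2 (V_new/V_old).
Step 3:
                   B          A          L          C
  I           0.4488      1.112      1.468    0.05475
  C          0.01731    0.02596   0.008654   -0.02596
  E           0.4661      1.138      1.477    0.02879
  solve Keq expr → x = -0.008654; check Q = 5.0400e-05

x = -0.008654 M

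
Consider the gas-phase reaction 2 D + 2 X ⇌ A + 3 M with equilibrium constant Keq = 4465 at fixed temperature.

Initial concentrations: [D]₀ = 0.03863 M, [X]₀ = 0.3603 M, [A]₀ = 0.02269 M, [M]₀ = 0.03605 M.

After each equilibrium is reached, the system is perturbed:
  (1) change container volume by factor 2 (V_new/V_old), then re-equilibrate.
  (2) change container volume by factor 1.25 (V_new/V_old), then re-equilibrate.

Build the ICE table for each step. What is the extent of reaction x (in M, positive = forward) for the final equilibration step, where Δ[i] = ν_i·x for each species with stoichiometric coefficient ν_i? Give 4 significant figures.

x = 0 M

Q₀ = 0.005487 vs Keq = 4465 ⇒ Q<K, forward
Step 1:
                   D          X          A          M
  Initial    0.03863     0.3603    0.02269    0.03605
  Change    -0.03836   -0.03836    0.01918    0.05754
  Equil   2.7232e-04     0.3219    0.04187    0.09359
  solve Keq expr → x = 0.01918; check Q = 4465
Then change container volume by factor 2 (V_new/V_old).
Step 2:
                   D          X          A          M
  Initial 1.3616e-04      0.161    0.02093    0.04679
  Change           0          0          0          0
  Equil   1.3616e-04      0.161    0.02093    0.04679
  solve Keq expr → x = 0; check Q = 4465
Then change container volume by factor 1.25 (V_new/V_old).
Step 3:
                   D          X          A          M
  Initial 1.0893e-04     0.1288    0.01675    0.03743
  Change           0          0          0          0
  Equil   1.0893e-04     0.1288    0.01675    0.03743
  solve Keq expr → x = 0; check Q = 4465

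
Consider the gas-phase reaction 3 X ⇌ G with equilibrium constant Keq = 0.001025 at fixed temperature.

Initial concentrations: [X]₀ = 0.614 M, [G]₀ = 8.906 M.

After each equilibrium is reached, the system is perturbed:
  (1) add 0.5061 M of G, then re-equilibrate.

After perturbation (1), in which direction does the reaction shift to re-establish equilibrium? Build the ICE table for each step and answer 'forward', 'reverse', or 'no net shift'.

Q₀ = 38.47 vs Keq = 0.001025 ⇒ Q>K, reverse
Step 1:
                  X         G
  init        0.614     8.906
  Δ              15    -5.001
  eq          15.62     3.905
  solve Keq expr → x = -5.001; check Q = 0.001025
Then add 0.5061 M of G.
Step 2:
                  X         G
  init        15.62     4.411
  Δ          0.4578   -0.1526
  eq          16.08     4.258
  solve Keq expr → x = -0.1526; check Q = 0.001025

Direction: reverse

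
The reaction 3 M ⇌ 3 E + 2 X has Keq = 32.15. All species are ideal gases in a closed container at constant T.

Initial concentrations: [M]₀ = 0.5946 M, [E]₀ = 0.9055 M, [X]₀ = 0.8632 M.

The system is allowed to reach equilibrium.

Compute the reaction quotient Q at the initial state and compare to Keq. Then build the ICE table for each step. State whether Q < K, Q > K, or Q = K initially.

Q₀ = 2.632 vs Keq = 32.15 ⇒ Q<K, forward
Step 1:
                    M           E           X
  Initial      0.5946      0.9055      0.8632
  Change      -0.2324      0.2324      0.1549
  Equil        0.3622       1.138       1.018
  solve Keq expr → x = 0.07747; check Q = 32.15

Q₀ = 2.632; Q < K (proceeds forward)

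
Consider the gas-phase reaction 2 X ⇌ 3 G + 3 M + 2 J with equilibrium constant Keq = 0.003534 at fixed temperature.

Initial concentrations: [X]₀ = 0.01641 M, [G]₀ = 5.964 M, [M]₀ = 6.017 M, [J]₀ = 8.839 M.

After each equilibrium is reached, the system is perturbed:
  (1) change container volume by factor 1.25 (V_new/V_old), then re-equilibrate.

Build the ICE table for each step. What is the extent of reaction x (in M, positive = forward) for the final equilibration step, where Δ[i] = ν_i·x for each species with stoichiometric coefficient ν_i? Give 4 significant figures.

x = 0.02249 M

Q₀ = 1.3407e+10 vs Keq = 0.003534 ⇒ Q>K, reverse
Step 1:
                    X           G           M           J
  I           0.01641       5.964       6.017       8.839
  C             3.757      -5.636      -5.636      -3.757
  E             3.774      0.3279      0.3809       5.082
  solve Keq expr → x = -1.879; check Q = 0.003534
Then change container volume by factor 1.25 (V_new/V_old).
Step 2:
                    X           G           M           J
  I             3.019      0.2623      0.3047       4.065
  C          -0.04499     0.06748     0.06748     0.04499
  E             2.974      0.3298      0.3722        4.11
  solve Keq expr → x = 0.02249; check Q = 0.003534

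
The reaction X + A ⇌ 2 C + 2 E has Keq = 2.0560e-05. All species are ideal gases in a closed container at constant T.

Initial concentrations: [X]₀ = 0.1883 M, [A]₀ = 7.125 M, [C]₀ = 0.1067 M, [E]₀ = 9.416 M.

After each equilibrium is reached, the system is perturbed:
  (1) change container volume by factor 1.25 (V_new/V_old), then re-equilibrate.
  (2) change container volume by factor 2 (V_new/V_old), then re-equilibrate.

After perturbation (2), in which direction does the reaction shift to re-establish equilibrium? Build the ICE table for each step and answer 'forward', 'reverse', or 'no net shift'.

Q₀ = 0.7524 vs Keq = 2.0560e-05 ⇒ Q>K, reverse
Step 1:
                   X          A          C          E
  Initial     0.1883      7.125     0.1067      9.416
  Change     0.05303    0.05303    -0.1061    -0.1061
  Equil       0.2413      7.178 6.4102e-04       9.31
  solve Keq expr → x = -0.05303; check Q = 2.0560e-05
Then change container volume by factor 1.25 (V_new/V_old).
Step 2:
                   X          A          C          E
  Initial     0.1931      5.742 5.1282e-04      7.448
  Change  -6.4042e-05 -6.4042e-05 1.2808e-04 1.2808e-04
  Equil        0.193      5.742 6.4090e-04      7.448
  solve Keq expr → x = 6.4042e-05; check Q = 2.0560e-05
Then change container volume by factor 2 (V_new/V_old).
Step 3:
                   X          A          C          E
  Initial     0.0965      2.871 3.2045e-04      3.724
  Change  -1.5992e-04 -1.5992e-04 3.1985e-04 3.1985e-04
  Equil      0.09634      2.871 6.4030e-04      3.724
  solve Keq expr → x = 1.5992e-04; check Q = 2.0560e-05

Direction: forward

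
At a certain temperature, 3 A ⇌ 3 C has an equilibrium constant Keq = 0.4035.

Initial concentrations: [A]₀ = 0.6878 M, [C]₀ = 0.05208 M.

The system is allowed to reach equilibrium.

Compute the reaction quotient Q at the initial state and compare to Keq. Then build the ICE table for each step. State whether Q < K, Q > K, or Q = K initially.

Q₀ = 4.3414e-04 vs Keq = 0.4035 ⇒ Q<K, forward
Step 1:
                   A          C
  I           0.6878    0.05208
  C          -0.2623     0.2623
  E           0.4255     0.3144
  solve Keq expr → x = 0.08744; check Q = 0.4035

Q₀ = 4.3414e-04; Q < K (proceeds forward)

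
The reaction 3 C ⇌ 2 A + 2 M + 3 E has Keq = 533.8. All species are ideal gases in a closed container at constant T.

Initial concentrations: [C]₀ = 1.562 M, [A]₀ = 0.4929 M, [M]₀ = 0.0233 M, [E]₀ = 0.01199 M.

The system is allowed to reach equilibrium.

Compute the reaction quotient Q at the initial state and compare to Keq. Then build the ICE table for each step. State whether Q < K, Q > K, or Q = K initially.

Q₀ = 5.9655e-11 vs Keq = 533.8 ⇒ Q<K, forward
Step 1:
                    C           A           M           E
  I             1.562      0.4929      0.0233     0.01199
  C             -1.36      0.9069      0.9069        1.36
  E            0.2017         1.4      0.9302       1.372
  solve Keq expr → x = 0.4534; check Q = 533.8

Q₀ = 5.9655e-11; Q < K (proceeds forward)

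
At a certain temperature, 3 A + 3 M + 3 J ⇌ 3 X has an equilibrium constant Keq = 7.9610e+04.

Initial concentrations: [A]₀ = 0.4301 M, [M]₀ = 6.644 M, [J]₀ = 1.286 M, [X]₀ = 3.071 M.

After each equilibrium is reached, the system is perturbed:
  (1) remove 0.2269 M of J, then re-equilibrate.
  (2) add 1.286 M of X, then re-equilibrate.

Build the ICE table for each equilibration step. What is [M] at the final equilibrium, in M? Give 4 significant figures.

[M]_eq = 6.241 M

Q₀ = 0.5836 vs Keq = 7.9610e+04 ⇒ Q<K, forward
Step 1:
                  A         M         J         X
  Initial    0.4301     6.644     1.286     3.071
  Change    -0.4152   -0.4152   -0.4152    0.4152
  Equil     0.01494     6.229    0.8708     3.486
  solve Keq expr → x = 0.1384; check Q = 7.9610e+04
Then remove 0.2269 M of J.
Step 2:
                  A         M         J         X
  Initial   0.01494     6.229    0.6439     3.486
  Change   0.005061  0.005061  0.005061 -0.005061
  Equil        0.02     6.234     0.649     3.481
  solve Keq expr → x = -0.001687; check Q = 7.9610e+04
Then add 1.286 M of X.
Step 3:
                  A         M         J         X
  Initial      0.02     6.234     0.649     4.767
  Change   0.007025  0.007025  0.007025 -0.007025
  Equil     0.02703     6.241     0.656      4.76
  solve Keq expr → x = -0.002342; check Q = 7.9610e+04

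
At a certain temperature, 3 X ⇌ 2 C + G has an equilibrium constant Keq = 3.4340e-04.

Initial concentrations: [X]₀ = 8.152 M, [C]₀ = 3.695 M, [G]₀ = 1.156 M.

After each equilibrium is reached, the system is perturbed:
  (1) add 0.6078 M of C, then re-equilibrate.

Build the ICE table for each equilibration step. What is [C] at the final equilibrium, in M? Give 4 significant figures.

[C]_eq = 2.197 M

Q₀ = 0.02913 vs Keq = 3.4340e-04 ⇒ Q>K, reverse
Step 1:
                   X          C          G
  I            8.152      3.695      1.156
  C            2.981     -1.987    -0.9936
  E            11.13      1.708     0.1624
  solve Keq expr → x = -0.9936; check Q = 3.4340e-04
Then add 0.6078 M of C.
Step 2:
                   X          C          G
  I            11.13      2.316     0.1624
  C           0.1784    -0.1189   -0.05946
  E            11.31      2.197      0.103
  solve Keq expr → x = -0.05946; check Q = 3.4340e-04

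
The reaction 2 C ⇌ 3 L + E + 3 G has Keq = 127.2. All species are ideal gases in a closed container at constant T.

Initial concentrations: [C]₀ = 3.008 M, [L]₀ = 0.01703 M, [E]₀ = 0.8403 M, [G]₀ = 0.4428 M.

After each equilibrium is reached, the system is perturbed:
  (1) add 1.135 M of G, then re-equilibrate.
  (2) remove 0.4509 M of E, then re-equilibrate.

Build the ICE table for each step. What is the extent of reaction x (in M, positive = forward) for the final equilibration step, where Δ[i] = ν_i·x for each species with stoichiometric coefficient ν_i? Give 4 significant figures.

Q₀ = 3.9824e-08 vs Keq = 127.2 ⇒ Q<K, forward
Step 1:
                   C          L          E          G
  init         3.008    0.01703     0.8403     0.4428
  Δ           -1.458      2.187      0.729      2.187
  eq            1.55      2.204      1.569       2.63
  solve Keq expr → x = 0.729; check Q = 127.2
Then add 1.135 M of G.
Step 2:
                   C          L          E          G
  init          1.55      2.204      1.569      3.765
  Δ           0.2155    -0.3232    -0.1077    -0.3232
  eq           1.765      1.881      1.462      3.442
  solve Keq expr → x = -0.1077; check Q = 127.2
Then remove 0.4509 M of E.
Step 3:
                   C          L          E          G
  init         1.765      1.881      1.011      3.442
  Δ         -0.07016     0.1052    0.03508     0.1052
  eq           1.695      1.986      1.046      3.547
  solve Keq expr → x = 0.03508; check Q = 127.2

x = 0.03508 M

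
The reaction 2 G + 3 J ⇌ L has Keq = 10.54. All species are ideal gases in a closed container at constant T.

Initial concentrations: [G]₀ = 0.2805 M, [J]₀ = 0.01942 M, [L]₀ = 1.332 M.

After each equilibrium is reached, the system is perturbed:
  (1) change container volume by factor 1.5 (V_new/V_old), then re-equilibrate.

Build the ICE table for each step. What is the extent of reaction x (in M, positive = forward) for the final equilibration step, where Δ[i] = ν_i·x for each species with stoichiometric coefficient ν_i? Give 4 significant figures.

Q₀ = 2.3115e+06 vs Keq = 10.54 ⇒ Q>K, reverse
Step 1:
                  G         J         L
  I          0.2805   0.01942     1.332
  C          0.3977    0.5966   -0.1989
  E          0.6782     0.616     1.133
  solve Keq expr → x = -0.1989; check Q = 10.54
Then change container volume by factor 1.5 (V_new/V_old).
Step 2:
                  G         J         L
  I          0.4521    0.4107    0.7554
  C          0.1181    0.1772  -0.05907
  E          0.5703    0.5879    0.6964
  solve Keq expr → x = -0.05907; check Q = 10.54

x = -0.05907 M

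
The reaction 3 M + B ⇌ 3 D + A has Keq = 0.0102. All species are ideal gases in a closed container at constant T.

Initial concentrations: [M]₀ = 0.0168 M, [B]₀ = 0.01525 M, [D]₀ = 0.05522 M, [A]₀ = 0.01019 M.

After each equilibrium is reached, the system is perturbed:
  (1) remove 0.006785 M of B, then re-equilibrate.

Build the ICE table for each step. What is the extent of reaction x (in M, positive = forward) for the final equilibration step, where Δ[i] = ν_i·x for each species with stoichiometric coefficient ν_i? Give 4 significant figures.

x = -1.9430e-04 M

Q₀ = 23.73 vs Keq = 0.0102 ⇒ Q>K, reverse
Step 1:
                  M         B         D         A
  Initial    0.0168   0.01525   0.05522   0.01019
  Change    0.02751  0.009171  -0.02751 -0.009171
  Equil     0.04431   0.02442   0.02771  0.001019
  solve Keq expr → x = -0.009171; check Q = 0.0102
Then remove 0.006785 M of B.
Step 2:
                  M         B         D         A
  Initial   0.04431   0.01764   0.02771  0.001019
  Change  5.8290e-04 1.9430e-04 -5.8290e-04 -1.9430e-04
  Equil      0.0449   0.01783   0.02712 8.2472e-04
  solve Keq expr → x = -1.9430e-04; check Q = 0.0102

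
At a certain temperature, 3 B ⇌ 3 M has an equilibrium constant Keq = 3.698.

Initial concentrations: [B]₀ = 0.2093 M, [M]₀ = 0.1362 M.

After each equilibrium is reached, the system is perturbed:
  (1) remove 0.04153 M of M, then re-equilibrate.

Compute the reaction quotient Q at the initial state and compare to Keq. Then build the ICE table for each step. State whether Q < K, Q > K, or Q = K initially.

Q₀ = 0.2756; Q < K (proceeds forward)

Q₀ = 0.2756 vs Keq = 3.698 ⇒ Q<K, forward
Step 1:
                  B         M
  init       0.2093    0.1362
  Δ        -0.07362   0.07362
  eq         0.1357    0.2098
  solve Keq expr → x = 0.02454; check Q = 3.698
Then remove 0.04153 M of M.
Step 2:
                  B         M
  init       0.1357    0.1683
  Δ        -0.01631   0.01631
  eq         0.1194    0.1846
  solve Keq expr → x = 0.005436; check Q = 3.698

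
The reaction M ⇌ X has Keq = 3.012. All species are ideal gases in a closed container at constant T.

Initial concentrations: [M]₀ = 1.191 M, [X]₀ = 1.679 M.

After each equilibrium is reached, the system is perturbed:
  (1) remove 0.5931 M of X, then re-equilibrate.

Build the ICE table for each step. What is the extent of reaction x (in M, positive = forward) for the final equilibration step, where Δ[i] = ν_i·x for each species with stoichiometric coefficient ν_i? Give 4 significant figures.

x = 0.1478 M

Q₀ = 1.41 vs Keq = 3.012 ⇒ Q<K, forward
Step 1:
                    M           X
  I             1.191       1.679
  C           -0.4756      0.4756
  E            0.7154       2.155
  solve Keq expr → x = 0.4756; check Q = 3.012
Then remove 0.5931 M of X.
Step 2:
                    M           X
  I            0.7154       1.562
  C           -0.1478      0.1478
  E            0.5675       1.709
  solve Keq expr → x = 0.1478; check Q = 3.012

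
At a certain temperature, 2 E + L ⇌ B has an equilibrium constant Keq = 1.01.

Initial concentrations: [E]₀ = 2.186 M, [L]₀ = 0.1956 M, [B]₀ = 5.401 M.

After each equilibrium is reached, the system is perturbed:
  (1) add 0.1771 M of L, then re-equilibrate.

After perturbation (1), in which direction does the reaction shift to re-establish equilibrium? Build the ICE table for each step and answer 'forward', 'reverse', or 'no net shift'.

Direction: forward

Q₀ = 5.778 vs Keq = 1.01 ⇒ Q>K, reverse
Step 1:
                    E           L           B
  Initial       2.186      0.1956       5.401
  Change        0.757      0.3785     -0.3785
  Equil         2.943      0.5741       5.022
  solve Keq expr → x = -0.3785; check Q = 1.01
Then add 0.1771 M of L.
Step 2:
                    E           L           B
  Initial       2.943      0.7512       5.022
  Change      -0.1783    -0.08913     0.08913
  Equil         2.765      0.6621       5.112
  solve Keq expr → x = 0.08913; check Q = 1.01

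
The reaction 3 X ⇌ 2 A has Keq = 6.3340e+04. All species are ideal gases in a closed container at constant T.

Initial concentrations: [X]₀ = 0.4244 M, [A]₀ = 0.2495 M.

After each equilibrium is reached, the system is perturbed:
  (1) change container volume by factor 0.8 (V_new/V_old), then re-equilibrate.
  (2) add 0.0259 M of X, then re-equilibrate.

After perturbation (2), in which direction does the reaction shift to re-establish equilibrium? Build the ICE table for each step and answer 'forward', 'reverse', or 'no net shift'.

Direction: forward

Q₀ = 0.8144 vs Keq = 6.3340e+04 ⇒ Q<K, forward
Step 1:
                   X          A
  init        0.4244     0.2495
  Δ          -0.4081     0.2721
  eq         0.01626     0.5216
  solve Keq expr → x = 0.136; check Q = 6.3340e+04
Then change container volume by factor 0.8 (V_new/V_old).
Step 2:
                   X          A
  init       0.02032      0.652
  Δ        -0.001438 9.5869e-04
  eq         0.01888      0.653
  solve Keq expr → x = 4.7935e-04; check Q = 6.3340e+04
Then add 0.0259 M of X.
Step 3:
                   X          A
  init       0.04478      0.653
  Δ         -0.02557    0.01705
  eq         0.01921       0.67
  solve Keq expr → x = 0.008524; check Q = 6.3340e+04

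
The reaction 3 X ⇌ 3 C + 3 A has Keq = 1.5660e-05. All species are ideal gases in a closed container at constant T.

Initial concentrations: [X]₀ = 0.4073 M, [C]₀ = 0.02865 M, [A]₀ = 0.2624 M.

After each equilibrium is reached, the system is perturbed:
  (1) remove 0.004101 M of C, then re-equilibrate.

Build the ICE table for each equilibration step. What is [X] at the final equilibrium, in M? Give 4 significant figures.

Q₀ = 6.2881e-06 vs Keq = 1.5660e-05 ⇒ Q<K, forward
Step 1:
                   X          C          A
  I           0.4073    0.02865     0.2624
  C         -0.00824    0.00824    0.00824
  E           0.3991    0.03689     0.2706
  solve Keq expr → x = 0.002747; check Q = 1.5660e-05
Then remove 0.004101 M of C.
Step 2:
                   X          C          A
  I           0.3991    0.03279     0.2706
  C        -0.003345   0.003345   0.003345
  E           0.3957    0.03613      0.274
  solve Keq expr → x = 0.001115; check Q = 1.5660e-05

[X]_eq = 0.3957 M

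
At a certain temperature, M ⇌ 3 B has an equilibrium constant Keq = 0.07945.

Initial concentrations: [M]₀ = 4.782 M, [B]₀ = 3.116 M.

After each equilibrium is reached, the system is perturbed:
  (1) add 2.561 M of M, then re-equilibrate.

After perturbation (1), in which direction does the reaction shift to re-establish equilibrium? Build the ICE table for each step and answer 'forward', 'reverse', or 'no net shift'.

Q₀ = 6.327 vs Keq = 0.07945 ⇒ Q>K, reverse
Step 1:
                   M          B
  init         4.782      3.116
  Δ           0.7847     -2.354
  eq           5.567     0.7619
  solve Keq expr → x = -0.7847; check Q = 0.07945
Then add 2.561 M of M.
Step 2:
                   M          B
  init         8.128     0.7619
  Δ         -0.03375     0.1012
  eq           8.094     0.8631
  solve Keq expr → x = 0.03375; check Q = 0.07945

Direction: forward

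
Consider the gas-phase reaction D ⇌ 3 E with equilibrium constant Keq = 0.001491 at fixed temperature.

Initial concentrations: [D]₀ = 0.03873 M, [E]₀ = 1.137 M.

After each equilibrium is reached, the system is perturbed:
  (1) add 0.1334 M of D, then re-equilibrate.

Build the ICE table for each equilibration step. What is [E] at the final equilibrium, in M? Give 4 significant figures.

[E]_eq = 0.0919 M

Q₀ = 37.95 vs Keq = 0.001491 ⇒ Q>K, reverse
Step 1:
                   D          E
  init       0.03873      1.137
  Δ           0.3512     -1.054
  eq          0.3899    0.08346
  solve Keq expr → x = -0.3512; check Q = 0.001491
Then add 0.1334 M of D.
Step 2:
                   D          E
  init        0.5233    0.08346
  Δ        -0.002812   0.008436
  eq          0.5205     0.0919
  solve Keq expr → x = 0.002812; check Q = 0.001491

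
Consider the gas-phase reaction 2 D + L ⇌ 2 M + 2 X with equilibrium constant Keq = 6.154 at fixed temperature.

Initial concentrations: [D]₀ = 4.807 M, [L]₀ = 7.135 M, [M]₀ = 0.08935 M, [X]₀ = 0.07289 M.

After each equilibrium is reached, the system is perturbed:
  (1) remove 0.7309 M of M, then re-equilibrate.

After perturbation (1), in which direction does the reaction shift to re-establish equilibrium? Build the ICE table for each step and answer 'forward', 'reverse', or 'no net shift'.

Q₀ = 2.5727e-07 vs Keq = 6.154 ⇒ Q<K, forward
Step 1:
                  D         L         M         X
  I           4.807     7.135   0.08935   0.07289
  C          -3.091    -1.546     3.091     3.091
  E           1.716     5.589     3.181     3.164
  solve Keq expr → x = 1.546; check Q = 6.154
Then remove 0.7309 M of M.
Step 2:
                  D         L         M         X
  I           1.716     5.589      2.45     3.164
  C         -0.1916  -0.09579    0.1916    0.1916
  E           1.524     5.494     2.641     3.356
  solve Keq expr → x = 0.09579; check Q = 6.154

Direction: forward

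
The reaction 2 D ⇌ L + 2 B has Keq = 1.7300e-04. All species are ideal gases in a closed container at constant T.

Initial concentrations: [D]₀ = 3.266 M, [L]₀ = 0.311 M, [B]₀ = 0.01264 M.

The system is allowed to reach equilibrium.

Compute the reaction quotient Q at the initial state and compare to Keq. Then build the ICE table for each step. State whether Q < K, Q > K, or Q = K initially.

Q₀ = 4.6582e-06; Q < K (proceeds forward)

Q₀ = 4.6582e-06 vs Keq = 1.7300e-04 ⇒ Q<K, forward
Step 1:
                   D          L          B
  Initial      3.266      0.311    0.01264
  Change     -0.0596     0.0298     0.0596
  Equil        3.206     0.3408    0.07224
  solve Keq expr → x = 0.0298; check Q = 1.7300e-04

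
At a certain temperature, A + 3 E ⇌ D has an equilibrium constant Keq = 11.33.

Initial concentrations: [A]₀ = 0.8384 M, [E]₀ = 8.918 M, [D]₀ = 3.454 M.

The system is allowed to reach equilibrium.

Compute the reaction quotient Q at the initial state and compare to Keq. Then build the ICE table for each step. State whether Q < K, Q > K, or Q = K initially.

Q₀ = 0.005809; Q < K (proceeds forward)

Q₀ = 0.005809 vs Keq = 11.33 ⇒ Q<K, forward
Step 1:
                   A          E          D
  I           0.8384      8.918      3.454
  C           -0.837     -2.511      0.837
  E          0.00144      6.407      4.291
  solve Keq expr → x = 0.837; check Q = 11.33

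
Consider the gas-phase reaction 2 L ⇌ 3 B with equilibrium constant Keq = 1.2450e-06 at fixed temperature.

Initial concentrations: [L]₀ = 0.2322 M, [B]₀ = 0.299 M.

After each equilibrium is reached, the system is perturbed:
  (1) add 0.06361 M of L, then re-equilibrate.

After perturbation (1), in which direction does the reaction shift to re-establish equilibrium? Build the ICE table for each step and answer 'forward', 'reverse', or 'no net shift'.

Q₀ = 0.4958 vs Keq = 1.2450e-06 ⇒ Q>K, reverse
Step 1:
                   L          B
  I           0.2322      0.299
  C           0.1953    -0.2929
  E           0.4275   0.006105
  solve Keq expr → x = -0.09763; check Q = 1.2450e-06
Then add 0.06361 M of L.
Step 2:
                   L          B
  I           0.4911   0.006105
  C       -3.9196e-04 5.8794e-04
  E           0.4907   0.006693
  solve Keq expr → x = 1.9598e-04; check Q = 1.2450e-06

Direction: forward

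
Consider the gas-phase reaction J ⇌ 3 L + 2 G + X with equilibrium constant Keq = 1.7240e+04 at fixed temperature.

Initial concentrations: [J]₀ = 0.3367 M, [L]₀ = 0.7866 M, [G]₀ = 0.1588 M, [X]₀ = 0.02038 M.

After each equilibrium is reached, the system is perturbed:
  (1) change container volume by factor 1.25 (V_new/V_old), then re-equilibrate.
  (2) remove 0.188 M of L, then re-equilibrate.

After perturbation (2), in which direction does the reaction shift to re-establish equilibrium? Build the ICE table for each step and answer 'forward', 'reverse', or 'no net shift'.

Q₀ = 7.4289e-04 vs Keq = 1.7240e+04 ⇒ Q<K, forward
Step 1:
                    J           L           G           X
  Initial      0.3367      0.7866      0.1588     0.02038
  Change      -0.3366        1.01      0.6732      0.3366
  Equil    8.3110e-05       1.796       0.832       0.357
  solve Keq expr → x = 0.3366; check Q = 1.7240e+04
Then change container volume by factor 1.25 (V_new/V_old).
Step 2:
                    J           L           G           X
  Initial  6.6488e-05       1.437      0.6656      0.2856
  Change  -4.4686e-05  1.3406e-04  8.9372e-05  4.4686e-05
  Equil    2.1802e-05       1.437      0.6657      0.2856
  solve Keq expr → x = 4.4686e-05; check Q = 1.7240e+04
Then remove 0.188 M of L.
Step 3:
                    J           L           G           X
  Initial  2.1802e-05       1.249      0.6657      0.2856
  Change  -7.4832e-06  2.2450e-05  1.4966e-05  7.4832e-06
  Equil    1.4319e-05       1.249      0.6657      0.2856
  solve Keq expr → x = 7.4832e-06; check Q = 1.7240e+04

Direction: forward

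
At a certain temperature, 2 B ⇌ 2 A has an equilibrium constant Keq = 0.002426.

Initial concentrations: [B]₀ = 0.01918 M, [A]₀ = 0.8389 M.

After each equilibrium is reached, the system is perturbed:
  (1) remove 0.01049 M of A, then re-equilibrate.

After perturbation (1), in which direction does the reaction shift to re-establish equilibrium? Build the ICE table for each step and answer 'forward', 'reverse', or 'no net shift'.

Direction: forward

Q₀ = 1913 vs Keq = 0.002426 ⇒ Q>K, reverse
Step 1:
                   B          A
  I          0.01918     0.8389
  C           0.7986    -0.7986
  E           0.8178    0.04028
  solve Keq expr → x = -0.3993; check Q = 0.002426
Then remove 0.01049 M of A.
Step 2:
                   B          A
  I           0.8178    0.02979
  C        -0.009998   0.009998
  E           0.8078    0.03979
  solve Keq expr → x = 0.004999; check Q = 0.002426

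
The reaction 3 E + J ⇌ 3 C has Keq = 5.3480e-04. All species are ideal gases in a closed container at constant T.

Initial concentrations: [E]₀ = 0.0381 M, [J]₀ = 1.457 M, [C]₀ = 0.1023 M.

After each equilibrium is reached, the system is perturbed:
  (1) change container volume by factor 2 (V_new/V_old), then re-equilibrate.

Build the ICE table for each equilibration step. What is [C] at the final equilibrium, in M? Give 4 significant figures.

[C]_eq = 0.004809 M

Q₀ = 13.29 vs Keq = 5.3480e-04 ⇒ Q>K, reverse
Step 1:
                   E          J          C
  init        0.0381      1.457     0.1023
  Δ          0.09039    0.03013   -0.09039
  eq          0.1285      1.487    0.01191
  solve Keq expr → x = -0.03013; check Q = 5.3480e-04
Then change container volume by factor 2 (V_new/V_old).
Step 2:
                   E          J          C
  init       0.06425     0.7436   0.005953
  Δ         0.001143 3.8104e-04  -0.001143
  eq         0.06539     0.7439   0.004809
  solve Keq expr → x = -3.8104e-04; check Q = 5.3480e-04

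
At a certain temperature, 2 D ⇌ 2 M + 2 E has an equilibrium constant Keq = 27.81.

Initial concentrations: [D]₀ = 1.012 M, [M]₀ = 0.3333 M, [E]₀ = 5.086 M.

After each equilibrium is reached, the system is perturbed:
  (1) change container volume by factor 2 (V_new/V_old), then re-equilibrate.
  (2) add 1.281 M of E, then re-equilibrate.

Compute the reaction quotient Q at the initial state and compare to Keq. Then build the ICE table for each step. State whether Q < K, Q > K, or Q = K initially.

Q₀ = 2.806 vs Keq = 27.81 ⇒ Q<K, forward
Step 1:
                   D          M          E
  init         1.012     0.3333      5.086
  Δ          -0.3304     0.3304     0.3304
  eq          0.6816     0.6637      5.416
  solve Keq expr → x = 0.1652; check Q = 27.81
Then change container volume by factor 2 (V_new/V_old).
Step 2:
                   D          M          E
  init        0.3408     0.3318      2.708
  Δ          -0.1067     0.1067     0.1067
  eq          0.2341     0.4386      2.815
  solve Keq expr → x = 0.05336; check Q = 27.81
Then add 1.281 M of E.
Step 3:
                   D          M          E
  init        0.2341     0.4386      4.096
  Δ          0.05762   -0.05762   -0.05762
  eq          0.2917     0.3809      4.038
  solve Keq expr → x = -0.02881; check Q = 27.81

Q₀ = 2.806; Q < K (proceeds forward)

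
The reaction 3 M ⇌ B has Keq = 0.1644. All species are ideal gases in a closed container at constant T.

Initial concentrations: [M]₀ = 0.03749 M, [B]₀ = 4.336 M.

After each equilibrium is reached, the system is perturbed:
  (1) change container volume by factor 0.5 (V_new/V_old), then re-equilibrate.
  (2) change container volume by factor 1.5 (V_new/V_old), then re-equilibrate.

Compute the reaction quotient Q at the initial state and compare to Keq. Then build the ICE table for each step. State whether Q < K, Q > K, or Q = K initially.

Q₀ = 8.2289e+04; Q > K (proceeds reverse)

Q₀ = 8.2289e+04 vs Keq = 0.1644 ⇒ Q>K, reverse
Step 1:
                    M           B
  Initial     0.03749       4.336
  Change        2.716     -0.9052
  Equil         2.753       3.431
  solve Keq expr → x = -0.9052; check Q = 0.1644
Then change container volume by factor 0.5 (V_new/V_old).
Step 2:
                    M           B
  Initial       5.506       6.862
  Change       -1.932      0.6441
  Equil         3.574       7.506
  solve Keq expr → x = 0.6441; check Q = 0.1644
Then change container volume by factor 1.5 (V_new/V_old).
Step 3:
                    M           B
  Initial       2.383       5.004
  Change       0.6909     -0.2303
  Equil         3.074       4.773
  solve Keq expr → x = -0.2303; check Q = 0.1644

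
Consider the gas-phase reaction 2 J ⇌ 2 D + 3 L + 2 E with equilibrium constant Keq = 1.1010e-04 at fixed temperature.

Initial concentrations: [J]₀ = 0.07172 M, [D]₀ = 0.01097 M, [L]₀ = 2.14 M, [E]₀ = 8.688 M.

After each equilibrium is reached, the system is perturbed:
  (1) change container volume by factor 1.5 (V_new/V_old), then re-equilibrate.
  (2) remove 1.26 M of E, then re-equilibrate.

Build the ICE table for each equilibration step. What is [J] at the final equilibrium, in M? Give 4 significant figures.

[J]_eq = 0.05505 M

Q₀ = 17.31 vs Keq = 1.1010e-04 ⇒ Q>K, reverse
Step 1:
                  J         D         L         E
  init      0.07172   0.01097      2.14     8.688
  Δ         0.01094  -0.01094  -0.01641  -0.01094
  eq        0.08266 3.2300e-05     2.124     8.677
  solve Keq expr → x = -0.005469; check Q = 1.1010e-04
Then change container volume by factor 1.5 (V_new/V_old).
Step 2:
                  J         D         L         E
  init      0.05511 2.1533e-05     1.416     5.785
  Δ       -3.7760e-05 3.7760e-05 5.6641e-05 3.7760e-05
  eq        0.05507 5.9294e-05     1.416     5.785
  solve Keq expr → x = 1.8880e-05; check Q = 1.1010e-04
Then remove 1.26 M of E.
Step 3:
                  J         D         L         E
  init      0.05507 5.9294e-05     1.416     4.525
  Δ       -1.6486e-05 1.6486e-05 2.4730e-05 1.6486e-05
  eq        0.05505 7.5780e-05     1.416     4.525
  solve Keq expr → x = 8.2432e-06; check Q = 1.1010e-04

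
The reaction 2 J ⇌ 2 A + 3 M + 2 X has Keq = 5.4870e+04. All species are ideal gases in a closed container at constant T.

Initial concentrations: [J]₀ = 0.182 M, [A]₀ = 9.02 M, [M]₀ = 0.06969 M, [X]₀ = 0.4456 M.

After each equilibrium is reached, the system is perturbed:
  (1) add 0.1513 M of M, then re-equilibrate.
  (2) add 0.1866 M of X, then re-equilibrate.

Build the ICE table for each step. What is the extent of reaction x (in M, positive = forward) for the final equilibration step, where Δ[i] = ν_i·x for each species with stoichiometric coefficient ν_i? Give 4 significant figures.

x = -0.001152 M

Q₀ = 0.1651 vs Keq = 5.4870e+04 ⇒ Q<K, forward
Step 1:
                   J          A          M          X
  Initial      0.182       9.02    0.06969     0.4456
  Change     -0.1772     0.1772     0.2659     0.1772
  Equil     0.004754      9.197     0.3356     0.6228
  solve Keq expr → x = 0.08862; check Q = 5.4870e+04
Then add 0.1513 M of M.
Step 2:
                   J          A          M          X
  Initial   0.004754      9.197     0.4869     0.6228
  Change    0.003377  -0.003377  -0.005066  -0.003377
  Equil     0.008131      9.194     0.4818     0.6195
  solve Keq expr → x = -0.001689; check Q = 5.4870e+04
Then add 0.1866 M of X.
Step 3:
                   J          A          M          X
  Initial   0.008131      9.194     0.4818     0.8061
  Change    0.002303  -0.002303  -0.003455  -0.002303
  Equil      0.01043      9.192     0.4783     0.8038
  solve Keq expr → x = -0.001152; check Q = 5.4870e+04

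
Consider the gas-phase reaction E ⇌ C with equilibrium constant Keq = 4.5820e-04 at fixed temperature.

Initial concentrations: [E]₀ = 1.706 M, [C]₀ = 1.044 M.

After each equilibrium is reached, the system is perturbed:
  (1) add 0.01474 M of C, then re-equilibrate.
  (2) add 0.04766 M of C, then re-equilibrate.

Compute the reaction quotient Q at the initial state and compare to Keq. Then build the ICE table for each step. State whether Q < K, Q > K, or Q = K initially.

Q₀ = 0.612; Q > K (proceeds reverse)

Q₀ = 0.612 vs Keq = 4.5820e-04 ⇒ Q>K, reverse
Step 1:
                    E           C
  init          1.706       1.044
  Δ             1.043      -1.043
  eq            2.749    0.001259
  solve Keq expr → x = -1.043; check Q = 4.5820e-04
Then add 0.01474 M of C.
Step 2:
                    E           C
  init          2.749       0.016
  Δ           0.01473    -0.01473
  eq            2.763    0.001266
  solve Keq expr → x = -0.01473; check Q = 4.5820e-04
Then add 0.04766 M of C.
Step 3:
                    E           C
  init          2.763     0.04893
  Δ           0.04764    -0.04764
  eq            2.811    0.001288
  solve Keq expr → x = -0.04764; check Q = 4.5820e-04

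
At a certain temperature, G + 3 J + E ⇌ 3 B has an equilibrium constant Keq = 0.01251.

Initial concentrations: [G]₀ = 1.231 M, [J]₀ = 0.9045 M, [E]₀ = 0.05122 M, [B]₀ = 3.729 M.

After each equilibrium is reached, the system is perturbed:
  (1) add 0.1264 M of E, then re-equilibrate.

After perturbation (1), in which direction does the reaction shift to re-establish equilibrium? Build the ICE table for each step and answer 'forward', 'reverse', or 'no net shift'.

Q₀ = 1111 vs Keq = 0.01251 ⇒ Q>K, reverse
Step 1:
                    G           J           E           B
  init          1.231      0.9045     0.05122       3.729
  Δ            0.8932        2.68      0.8932       -2.68
  eq            2.124       3.584      0.9444       1.049
  solve Keq expr → x = -0.8932; check Q = 0.01251
Then add 0.1264 M of E.
Step 2:
                    G           J           E           B
  init          2.124       3.584       1.071       1.049
  Δ          -0.01014    -0.03042    -0.01014     0.03042
  eq            2.114       3.554       1.061        1.08
  solve Keq expr → x = 0.01014; check Q = 0.01251

Direction: forward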